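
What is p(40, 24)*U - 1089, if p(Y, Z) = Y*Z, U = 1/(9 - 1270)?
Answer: -1374189/1261 ≈ -1089.8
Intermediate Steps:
U = -1/1261 (U = 1/(-1261) = -1/1261 ≈ -0.00079302)
p(40, 24)*U - 1089 = (40*24)*(-1/1261) - 1089 = 960*(-1/1261) - 1089 = -960/1261 - 1089 = -1374189/1261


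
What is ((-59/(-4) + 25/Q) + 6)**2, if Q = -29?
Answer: 5322249/13456 ≈ 395.53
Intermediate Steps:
((-59/(-4) + 25/Q) + 6)**2 = ((-59/(-4) + 25/(-29)) + 6)**2 = ((-59*(-1/4) + 25*(-1/29)) + 6)**2 = ((59/4 - 25/29) + 6)**2 = (1611/116 + 6)**2 = (2307/116)**2 = 5322249/13456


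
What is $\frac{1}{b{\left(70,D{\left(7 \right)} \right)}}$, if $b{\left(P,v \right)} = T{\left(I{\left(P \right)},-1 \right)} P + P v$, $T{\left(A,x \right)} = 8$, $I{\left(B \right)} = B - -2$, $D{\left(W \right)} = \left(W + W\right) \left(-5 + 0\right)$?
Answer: $- \frac{1}{4340} \approx -0.00023041$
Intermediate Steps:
$D{\left(W \right)} = - 10 W$ ($D{\left(W \right)} = 2 W \left(-5\right) = - 10 W$)
$I{\left(B \right)} = 2 + B$ ($I{\left(B \right)} = B + 2 = 2 + B$)
$b{\left(P,v \right)} = 8 P + P v$
$\frac{1}{b{\left(70,D{\left(7 \right)} \right)}} = \frac{1}{70 \left(8 - 70\right)} = \frac{1}{70 \left(-62\right)} = \frac{1}{-4340} = - \frac{1}{4340}$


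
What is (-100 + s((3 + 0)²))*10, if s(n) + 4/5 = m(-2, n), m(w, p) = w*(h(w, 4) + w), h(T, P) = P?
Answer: -1048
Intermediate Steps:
m(w, p) = w*(4 + w)
s(n) = -24/5 (s(n) = -⅘ - 2*(4 - 2) = -⅘ - 2*2 = -⅘ - 4 = -24/5)
(-100 + s((3 + 0)²))*10 = (-100 - 24/5)*10 = -524/5*10 = -1048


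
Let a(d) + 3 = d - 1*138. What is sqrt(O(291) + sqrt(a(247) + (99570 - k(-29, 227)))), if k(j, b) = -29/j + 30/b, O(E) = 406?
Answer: sqrt(20920774 + 227*sqrt(5136146265))/227 ≈ 26.865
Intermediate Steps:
a(d) = -141 + d (a(d) = -3 + (d - 1*138) = -3 + (d - 138) = -3 + (-138 + d) = -141 + d)
sqrt(O(291) + sqrt(a(247) + (99570 - k(-29, 227)))) = sqrt(406 + sqrt((-141 + 247) + (99570 - (-29/(-29) + 30/227)))) = sqrt(406 + sqrt(106 + (99570 - (-29*(-1/29) + 30*(1/227))))) = sqrt(406 + sqrt(106 + (99570 - (1 + 30/227)))) = sqrt(406 + sqrt(106 + (99570 - 1*257/227))) = sqrt(406 + sqrt(106 + (99570 - 257/227))) = sqrt(406 + sqrt(106 + 22602133/227)) = sqrt(406 + sqrt(22626195/227)) = sqrt(406 + sqrt(5136146265)/227)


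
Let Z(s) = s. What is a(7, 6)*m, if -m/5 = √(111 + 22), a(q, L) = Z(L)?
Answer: -30*√133 ≈ -345.98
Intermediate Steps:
a(q, L) = L
m = -5*√133 (m = -5*√(111 + 22) = -5*√133 ≈ -57.663)
a(7, 6)*m = 6*(-5*√133) = -30*√133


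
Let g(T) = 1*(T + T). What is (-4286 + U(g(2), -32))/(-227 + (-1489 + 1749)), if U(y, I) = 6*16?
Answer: -4190/33 ≈ -126.97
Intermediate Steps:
g(T) = 2*T (g(T) = 1*(2*T) = 2*T)
U(y, I) = 96
(-4286 + U(g(2), -32))/(-227 + (-1489 + 1749)) = (-4286 + 96)/(-227 + (-1489 + 1749)) = -4190/(-227 + 260) = -4190/33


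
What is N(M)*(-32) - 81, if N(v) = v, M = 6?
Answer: -273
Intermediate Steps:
N(M)*(-32) - 81 = 6*(-32) - 81 = -192 - 81 = -273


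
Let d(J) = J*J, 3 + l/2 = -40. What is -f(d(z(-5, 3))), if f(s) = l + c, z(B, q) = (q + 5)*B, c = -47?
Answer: 133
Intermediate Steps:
l = -86 (l = -6 + 2*(-40) = -6 - 80 = -86)
z(B, q) = B*(5 + q) (z(B, q) = (5 + q)*B = B*(5 + q))
d(J) = J²
f(s) = -133 (f(s) = -86 - 47 = -133)
-f(d(z(-5, 3))) = -1*(-133) = 133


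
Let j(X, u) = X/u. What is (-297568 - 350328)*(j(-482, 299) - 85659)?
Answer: 16594251201608/299 ≈ 5.5499e+10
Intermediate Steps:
(-297568 - 350328)*(j(-482, 299) - 85659) = (-297568 - 350328)*(-482/299 - 85659) = -647896*(-482*1/299 - 85659) = -647896*(-482/299 - 85659) = -647896*(-25612523/299) = 16594251201608/299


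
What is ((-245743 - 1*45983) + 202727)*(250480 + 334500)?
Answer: -52062635020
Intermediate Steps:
((-245743 - 1*45983) + 202727)*(250480 + 334500) = ((-245743 - 45983) + 202727)*584980 = (-291726 + 202727)*584980 = -88999*584980 = -52062635020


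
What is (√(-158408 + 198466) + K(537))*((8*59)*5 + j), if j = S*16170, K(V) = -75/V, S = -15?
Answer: 6004750/179 - 240190*√40058 ≈ -4.8039e+7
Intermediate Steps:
j = -242550 (j = -15*16170 = -242550)
(√(-158408 + 198466) + K(537))*((8*59)*5 + j) = (√(-158408 + 198466) - 75/537)*((8*59)*5 - 242550) = (√40058 - 75*1/537)*(472*5 - 242550) = (√40058 - 25/179)*(2360 - 242550) = (-25/179 + √40058)*(-240190) = 6004750/179 - 240190*√40058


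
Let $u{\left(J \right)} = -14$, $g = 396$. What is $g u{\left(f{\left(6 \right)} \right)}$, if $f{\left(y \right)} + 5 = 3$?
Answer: $-5544$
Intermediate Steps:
$f{\left(y \right)} = -2$ ($f{\left(y \right)} = -5 + 3 = -2$)
$g u{\left(f{\left(6 \right)} \right)} = 396 \left(-14\right) = -5544$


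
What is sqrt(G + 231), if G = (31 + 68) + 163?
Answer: sqrt(493) ≈ 22.204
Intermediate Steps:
G = 262 (G = 99 + 163 = 262)
sqrt(G + 231) = sqrt(262 + 231) = sqrt(493)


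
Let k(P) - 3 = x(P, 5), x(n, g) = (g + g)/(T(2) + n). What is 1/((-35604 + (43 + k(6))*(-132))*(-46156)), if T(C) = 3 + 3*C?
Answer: 1/1927659184 ≈ 5.1876e-10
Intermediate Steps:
x(n, g) = 2*g/(9 + n) (x(n, g) = (g + g)/((3 + 3*2) + n) = (2*g)/((3 + 6) + n) = (2*g)/(9 + n) = 2*g/(9 + n))
k(P) = 3 + 10/(9 + P) (k(P) = 3 + 2*5/(9 + P) = 3 + 10/(9 + P))
1/((-35604 + (43 + k(6))*(-132))*(-46156)) = 1/(-35604 + (43 + (37 + 3*6)/(9 + 6))*(-132)*(-46156)) = -1/46156/(-35604 + (43 + (37 + 18)/15)*(-132)) = -1/46156/(-35604 + (43 + (1/15)*55)*(-132)) = -1/46156/(-35604 + (43 + 11/3)*(-132)) = -1/46156/(-35604 + (140/3)*(-132)) = -1/46156/(-35604 - 6160) = -1/46156/(-41764) = -1/41764*(-1/46156) = 1/1927659184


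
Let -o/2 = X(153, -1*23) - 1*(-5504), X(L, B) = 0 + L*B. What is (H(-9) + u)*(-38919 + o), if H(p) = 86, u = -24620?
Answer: 1052238726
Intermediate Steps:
X(L, B) = B*L (X(L, B) = 0 + B*L = B*L)
o = -3970 (o = -2*(-1*23*153 - 1*(-5504)) = -2*(-23*153 + 5504) = -2*(-3519 + 5504) = -2*1985 = -3970)
(H(-9) + u)*(-38919 + o) = (86 - 24620)*(-38919 - 3970) = -24534*(-42889) = 1052238726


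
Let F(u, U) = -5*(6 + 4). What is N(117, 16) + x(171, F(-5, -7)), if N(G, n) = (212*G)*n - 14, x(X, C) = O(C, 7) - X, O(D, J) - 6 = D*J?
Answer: 396335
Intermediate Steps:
O(D, J) = 6 + D*J
F(u, U) = -50 (F(u, U) = -5*10 = -50)
x(X, C) = 6 - X + 7*C (x(X, C) = (6 + C*7) - X = (6 + 7*C) - X = 6 - X + 7*C)
N(G, n) = -14 + 212*G*n (N(G, n) = 212*G*n - 14 = -14 + 212*G*n)
N(117, 16) + x(171, F(-5, -7)) = (-14 + 212*117*16) + (6 - 1*171 + 7*(-50)) = (-14 + 396864) + (6 - 171 - 350) = 396850 - 515 = 396335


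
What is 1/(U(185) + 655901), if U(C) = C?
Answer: 1/656086 ≈ 1.5242e-6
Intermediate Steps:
1/(U(185) + 655901) = 1/(185 + 655901) = 1/656086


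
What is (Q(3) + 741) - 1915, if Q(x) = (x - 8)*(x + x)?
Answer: -1204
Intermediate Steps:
Q(x) = 2*x*(-8 + x) (Q(x) = (-8 + x)*(2*x) = 2*x*(-8 + x))
(Q(3) + 741) - 1915 = (2*3*(-8 + 3) + 741) - 1915 = (2*3*(-5) + 741) - 1915 = (-30 + 741) - 1915 = 711 - 1915 = -1204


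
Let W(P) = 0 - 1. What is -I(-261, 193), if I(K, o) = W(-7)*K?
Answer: -261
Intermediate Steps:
W(P) = -1
I(K, o) = -K
-I(-261, 193) = -(-1)*(-261) = -1*261 = -261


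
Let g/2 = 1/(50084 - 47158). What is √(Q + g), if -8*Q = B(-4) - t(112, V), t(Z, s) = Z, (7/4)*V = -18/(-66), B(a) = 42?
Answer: √74918767/2926 ≈ 2.9582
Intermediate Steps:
V = 12/77 (V = 4*(-18/(-66))/7 = 4*(-18*(-1/66))/7 = (4/7)*(3/11) = 12/77 ≈ 0.15584)
g = 1/1463 (g = 2/(50084 - 47158) = 2/2926 = 2*(1/2926) = 1/1463 ≈ 0.00068353)
Q = 35/4 (Q = -(42 - 1*112)/8 = -(42 - 112)/8 = -⅛*(-70) = 35/4 ≈ 8.7500)
√(Q + g) = √(35/4 + 1/1463) = √(51209/5852) = √74918767/2926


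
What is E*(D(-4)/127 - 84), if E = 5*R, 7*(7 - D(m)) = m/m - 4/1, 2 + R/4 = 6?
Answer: -5969920/889 ≈ -6715.3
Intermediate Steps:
R = 16 (R = -8 + 4*6 = -8 + 24 = 16)
D(m) = 52/7 (D(m) = 7 - (m/m - 4/1)/7 = 7 - (1 - 4*1)/7 = 7 - (1 - 4)/7 = 7 - 1/7*(-3) = 7 + 3/7 = 52/7)
E = 80 (E = 5*16 = 80)
E*(D(-4)/127 - 84) = 80*((52/7)/127 - 84) = 80*((52/7)*(1/127) - 84) = 80*(52/889 - 84) = 80*(-74624/889) = -5969920/889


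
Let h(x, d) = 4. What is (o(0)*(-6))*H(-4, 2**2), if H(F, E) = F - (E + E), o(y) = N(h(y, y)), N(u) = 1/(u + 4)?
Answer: 9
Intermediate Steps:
N(u) = 1/(4 + u)
o(y) = 1/8 (o(y) = 1/(4 + 4) = 1/8)
H(F, E) = F - 2*E
(o(0)*(-6))*H(-4, 2**2) = ((1/8)*(-6))*(-4 - 2*2**2) = -3*(-4 - 2*4)/4 = -3*(-4 - 8)/4 = -3/4*(-12) = 9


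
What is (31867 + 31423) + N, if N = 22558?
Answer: 85848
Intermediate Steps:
(31867 + 31423) + N = (31867 + 31423) + 22558 = 63290 + 22558 = 85848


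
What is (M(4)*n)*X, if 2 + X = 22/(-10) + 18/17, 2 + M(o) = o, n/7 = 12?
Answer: -44856/85 ≈ -527.72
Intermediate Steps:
n = 84 (n = 7*12 = 84)
M(o) = -2 + o
X = -267/85 (X = -2 + (22/(-10) + 18/17) = -2 + (22*(-1/10) + 18*(1/17)) = -2 + (-11/5 + 18/17) = -2 - 97/85 = -267/85 ≈ -3.1412)
(M(4)*n)*X = ((-2 + 4)*84)*(-267/85) = (2*84)*(-267/85) = 168*(-267/85) = -44856/85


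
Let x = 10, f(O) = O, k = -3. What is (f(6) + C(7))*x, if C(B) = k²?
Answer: 150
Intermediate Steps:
C(B) = 9 (C(B) = (-3)² = 9)
(f(6) + C(7))*x = (6 + 9)*10 = 15*10 = 150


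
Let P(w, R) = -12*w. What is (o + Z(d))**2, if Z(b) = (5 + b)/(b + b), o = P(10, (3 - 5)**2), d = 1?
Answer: 13689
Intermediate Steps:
o = -120 (o = -12*10 = -120)
Z(b) = (5 + b)/(2*b) (Z(b) = (5 + b)/((2*b)) = (5 + b)*(1/(2*b)) = (5 + b)/(2*b))
(o + Z(d))**2 = (-120 + (1/2)*(5 + 1)/1)**2 = (-120 + (1/2)*1*6)**2 = (-120 + 3)**2 = (-117)**2 = 13689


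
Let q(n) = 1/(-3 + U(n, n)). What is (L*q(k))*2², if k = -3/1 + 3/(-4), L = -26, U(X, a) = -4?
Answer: 104/7 ≈ 14.857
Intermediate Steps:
k = -15/4 (k = -3*1 + 3*(-¼) = -3 - ¾ = -15/4 ≈ -3.7500)
q(n) = -⅐ (q(n) = 1/(-3 - 4) = 1/(-7) = -⅐)
(L*q(k))*2² = -26*(-⅐)*2² = (26/7)*4 = 104/7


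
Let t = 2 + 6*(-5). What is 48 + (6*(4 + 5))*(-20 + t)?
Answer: -2544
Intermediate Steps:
t = -28 (t = 2 - 30 = -28)
48 + (6*(4 + 5))*(-20 + t) = 48 + (6*(4 + 5))*(-20 - 28) = 48 + (6*9)*(-48) = 48 + 54*(-48) = 48 - 2592 = -2544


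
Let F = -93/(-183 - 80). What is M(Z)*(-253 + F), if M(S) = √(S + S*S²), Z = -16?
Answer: -265784*I*√257/263 ≈ -16201.0*I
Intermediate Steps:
F = 93/263 (F = -93/(-263) = -93*(-1/263) = 93/263 ≈ 0.35361)
M(S) = √(S + S³)
M(Z)*(-253 + F) = √(-16 + (-16)³)*(-253 + 93/263) = √(-16 - 4096)*(-66446/263) = √(-4112)*(-66446/263) = (4*I*√257)*(-66446/263) = -265784*I*√257/263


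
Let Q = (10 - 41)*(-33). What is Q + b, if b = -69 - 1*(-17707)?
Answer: 18661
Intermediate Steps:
b = 17638 (b = -69 + 17707 = 17638)
Q = 1023 (Q = -31*(-33) = 1023)
Q + b = 1023 + 17638 = 18661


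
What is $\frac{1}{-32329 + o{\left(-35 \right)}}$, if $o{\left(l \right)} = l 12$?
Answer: $- \frac{1}{32749} \approx -3.0535 \cdot 10^{-5}$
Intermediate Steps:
$o{\left(l \right)} = 12 l$
$\frac{1}{-32329 + o{\left(-35 \right)}} = \frac{1}{-32329 + 12 \left(-35\right)} = \frac{1}{-32329 - 420} = \frac{1}{-32749} = - \frac{1}{32749}$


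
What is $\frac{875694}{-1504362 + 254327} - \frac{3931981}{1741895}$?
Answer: $- \frac{1288096173893}{435485943265} \approx -2.9578$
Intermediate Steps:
$\frac{875694}{-1504362 + 254327} - \frac{3931981}{1741895} = \frac{875694}{-1250035} - \frac{3931981}{1741895} = 875694 \left(- \frac{1}{1250035}\right) - \frac{3931981}{1741895} = - \frac{875694}{1250035} - \frac{3931981}{1741895} = - \frac{1288096173893}{435485943265}$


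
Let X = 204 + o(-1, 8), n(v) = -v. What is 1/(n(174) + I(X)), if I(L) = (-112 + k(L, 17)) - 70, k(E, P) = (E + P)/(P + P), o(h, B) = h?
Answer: -17/5942 ≈ -0.0028610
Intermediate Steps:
k(E, P) = (E + P)/(2*P) (k(E, P) = (E + P)/((2*P)) = (E + P)*(1/(2*P)) = (E + P)/(2*P))
X = 203 (X = 204 - 1 = 203)
I(L) = -363/2 + L/34 (I(L) = (-112 + (½)*(L + 17)/17) - 70 = (-112 + (½)*(1/17)*(17 + L)) - 70 = (-112 + (½ + L/34)) - 70 = (-223/2 + L/34) - 70 = -363/2 + L/34)
1/(n(174) + I(X)) = 1/(-1*174 + (-363/2 + (1/34)*203)) = 1/(-174 + (-363/2 + 203/34)) = 1/(-174 - 2984/17) = 1/(-5942/17) = -17/5942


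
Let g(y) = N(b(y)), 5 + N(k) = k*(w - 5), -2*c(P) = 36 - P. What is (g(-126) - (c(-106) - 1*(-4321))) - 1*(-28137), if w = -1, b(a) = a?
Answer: 24638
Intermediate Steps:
c(P) = -18 + P/2 (c(P) = -(36 - P)/2 = -18 + P/2)
N(k) = -5 - 6*k (N(k) = -5 + k*(-1 - 5) = -5 + k*(-6) = -5 - 6*k)
g(y) = -5 - 6*y
(g(-126) - (c(-106) - 1*(-4321))) - 1*(-28137) = ((-5 - 6*(-126)) - ((-18 + (½)*(-106)) - 1*(-4321))) - 1*(-28137) = ((-5 + 756) - ((-18 - 53) + 4321)) + 28137 = (751 - (-71 + 4321)) + 28137 = (751 - 1*4250) + 28137 = (751 - 4250) + 28137 = -3499 + 28137 = 24638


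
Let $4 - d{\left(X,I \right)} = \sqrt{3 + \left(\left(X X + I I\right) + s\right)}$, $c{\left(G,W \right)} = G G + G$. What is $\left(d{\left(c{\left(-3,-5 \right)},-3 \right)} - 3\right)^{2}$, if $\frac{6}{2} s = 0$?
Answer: $49 - 8 \sqrt{3} \approx 35.144$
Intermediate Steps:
$s = 0$ ($s = \frac{1}{3} \cdot 0 = 0$)
$c{\left(G,W \right)} = G + G^{2}$ ($c{\left(G,W \right)} = G^{2} + G = G + G^{2}$)
$d{\left(X,I \right)} = 4 - \sqrt{3 + I^{2} + X^{2}}$ ($d{\left(X,I \right)} = 4 - \sqrt{3 + \left(\left(X X + I I\right) + 0\right)} = 4 - \sqrt{3 + \left(\left(X^{2} + I^{2}\right) + 0\right)} = 4 - \sqrt{3 + \left(\left(I^{2} + X^{2}\right) + 0\right)} = 4 - \sqrt{3 + \left(I^{2} + X^{2}\right)} = 4 - \sqrt{3 + I^{2} + X^{2}}$)
$\left(d{\left(c{\left(-3,-5 \right)},-3 \right)} - 3\right)^{2} = \left(\left(4 - \sqrt{3 + \left(-3\right)^{2} + \left(- 3 \left(1 - 3\right)\right)^{2}}\right) - 3\right)^{2} = \left(\left(4 - \sqrt{3 + 9 + \left(\left(-3\right) \left(-2\right)\right)^{2}}\right) - 3\right)^{2} = \left(\left(4 - \sqrt{3 + 9 + 6^{2}}\right) - 3\right)^{2} = \left(\left(4 - \sqrt{3 + 9 + 36}\right) - 3\right)^{2} = \left(\left(4 - \sqrt{48}\right) - 3\right)^{2} = \left(\left(4 - 4 \sqrt{3}\right) - 3\right)^{2} = \left(1 - 4 \sqrt{3}\right)^{2}$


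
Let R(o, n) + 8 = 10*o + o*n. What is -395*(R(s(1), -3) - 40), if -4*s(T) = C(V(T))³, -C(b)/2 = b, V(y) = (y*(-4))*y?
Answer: 372880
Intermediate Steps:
V(y) = -4*y² (V(y) = (-4*y)*y = -4*y²)
C(b) = -2*b
s(T) = -128*T⁶ (s(T) = -512*T⁶/4 = -128*T⁶)
R(o, n) = -8 + 10*o + n*o (R(o, n) = -8 + (10*o + o*n) = -8 + (10*o + n*o) = -8 + 10*o + n*o)
-395*(R(s(1), -3) - 40) = -395*((-8 + 10*(-128*1⁶) - (-384)*1⁶) - 40) = -395*((-8 + 10*(-128*1) - (-384)) - 40) = -395*((-8 + 10*(-128) - 3*(-128)) - 40) = -395*((-8 - 1280 + 384) - 40) = -395*(-904 - 40) = -395*(-944) = 372880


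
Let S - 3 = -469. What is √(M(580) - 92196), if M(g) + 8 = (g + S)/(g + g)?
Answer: I*√7754348135/290 ≈ 303.65*I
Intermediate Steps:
S = -466 (S = 3 - 469 = -466)
M(g) = -8 + (-466 + g)/(2*g) (M(g) = -8 + (g - 466)/(g + g) = -8 + (-466 + g)/((2*g)) = -8 + (-466 + g)*(1/(2*g)) = -8 + (-466 + g)/(2*g))
√(M(580) - 92196) = √((-15/2 - 233/580) - 92196) = √(-4583/580 - 92196) = √(-53478263/580) = I*√7754348135/290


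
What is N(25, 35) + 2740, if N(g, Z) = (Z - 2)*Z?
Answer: 3895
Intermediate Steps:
N(g, Z) = Z*(-2 + Z) (N(g, Z) = (-2 + Z)*Z = Z*(-2 + Z))
N(25, 35) + 2740 = 35*(-2 + 35) + 2740 = 35*33 + 2740 = 1155 + 2740 = 3895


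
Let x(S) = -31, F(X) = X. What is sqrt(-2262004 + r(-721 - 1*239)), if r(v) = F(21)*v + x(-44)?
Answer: I*sqrt(2282195) ≈ 1510.7*I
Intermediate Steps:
r(v) = -31 + 21*v (r(v) = 21*v - 31 = -31 + 21*v)
sqrt(-2262004 + r(-721 - 1*239)) = sqrt(-2262004 + (-31 + 21*(-721 - 1*239))) = sqrt(-2262004 + (-31 + 21*(-721 - 239))) = sqrt(-2262004 + (-31 + 21*(-960))) = sqrt(-2262004 + (-31 - 20160)) = sqrt(-2262004 - 20191) = sqrt(-2282195) = I*sqrt(2282195)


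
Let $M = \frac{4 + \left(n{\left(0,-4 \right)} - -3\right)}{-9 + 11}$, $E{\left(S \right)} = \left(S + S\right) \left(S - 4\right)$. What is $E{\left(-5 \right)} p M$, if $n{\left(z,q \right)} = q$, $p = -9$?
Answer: $-1215$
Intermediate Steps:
$E{\left(S \right)} = 2 S \left(-4 + S\right)$
$M = \frac{3}{2}$ ($M = \frac{4 - 1}{-9 + 11} = \frac{4 + \left(-4 + 3\right)}{2} = \left(4 - 1\right) \frac{1}{2} = 3 \cdot \frac{1}{2} = \frac{3}{2} \approx 1.5$)
$E{\left(-5 \right)} p M = 2 \left(-5\right) \left(-4 - 5\right) \left(-9\right) \frac{3}{2} = 2 \left(-5\right) \left(-9\right) \left(-9\right) \frac{3}{2} = 90 \left(-9\right) \frac{3}{2} = \left(-810\right) \frac{3}{2} = -1215$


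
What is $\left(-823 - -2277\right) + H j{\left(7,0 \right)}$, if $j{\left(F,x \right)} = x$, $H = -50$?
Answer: $1454$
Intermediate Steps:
$\left(-823 - -2277\right) + H j{\left(7,0 \right)} = \left(-823 - -2277\right) - 0 = \left(-823 + 2277\right) + 0 = 1454 + 0 = 1454$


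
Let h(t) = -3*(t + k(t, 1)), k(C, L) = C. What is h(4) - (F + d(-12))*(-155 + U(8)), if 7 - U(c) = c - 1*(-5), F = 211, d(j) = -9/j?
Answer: 136271/4 ≈ 34068.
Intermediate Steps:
U(c) = 2 - c (U(c) = 7 - (c - 1*(-5)) = 7 - (c + 5) = 7 - (5 + c) = 7 + (-5 - c) = 2 - c)
h(t) = -6*t (h(t) = -3*(t + t) = -6*t)
h(4) - (F + d(-12))*(-155 + U(8)) = -6*4 - (211 - 9/(-12))*(-155 + (2 - 1*8)) = -24 - (211 - 9*(-1/12))*(-155 + (2 - 8)) = -24 - (211 + ¾)*(-155 - 6) = -24 - 847*(-161)/4 = -24 - 1*(-136367/4) = -24 + 136367/4 = 136271/4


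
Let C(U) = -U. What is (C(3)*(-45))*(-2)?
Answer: -270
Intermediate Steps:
(C(3)*(-45))*(-2) = (-1*3*(-45))*(-2) = -3*(-45)*(-2) = 135*(-2) = -270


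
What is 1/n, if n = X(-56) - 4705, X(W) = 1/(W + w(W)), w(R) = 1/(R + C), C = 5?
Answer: -2857/13442236 ≈ -0.00021254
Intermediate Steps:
w(R) = 1/(5 + R) (w(R) = 1/(R + 5) = 1/(5 + R))
X(W) = 1/(W + 1/(5 + W))
n = -13442236/2857 (n = (5 - 56)/(1 - 56*(5 - 56)) - 4705 = -51/(1 - 56*(-51)) - 4705 = -51/(1 + 2856) - 4705 = -51/2857 - 4705 = -13442236/2857 ≈ -4705.0)
1/n = 1/(-13442236/2857) = -2857/13442236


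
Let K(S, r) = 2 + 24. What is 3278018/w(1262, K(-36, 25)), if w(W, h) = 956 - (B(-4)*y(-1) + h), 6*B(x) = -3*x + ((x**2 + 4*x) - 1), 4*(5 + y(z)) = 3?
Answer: 78672432/22507 ≈ 3495.5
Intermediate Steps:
y(z) = -17/4 (y(z) = -5 + (1/4)*3 = -5 + 3/4 = -17/4)
K(S, r) = 26
B(x) = -1/6 + x/6 + x**2/6 (B(x) = (-3*x + ((x**2 + 4*x) - 1))/6 = (-3*x + (-1 + x**2 + 4*x))/6 = (-1 + x + x**2)/6 = -1/6 + x/6 + x**2/6)
w(W, h) = 23131/24 - h (w(W, h) = 956 - ((-1/6 + (1/6)*(-4) + (1/6)*(-4)**2)*(-17/4) + h) = 956 - ((-1/6 - 2/3 + (1/6)*16)*(-17/4) + h) = 956 - ((-1/6 - 2/3 + 8/3)*(-17/4) + h) = 956 - ((11/6)*(-17/4) + h) = 956 - (-187/24 + h) = 956 + (187/24 - h) = 23131/24 - h)
3278018/w(1262, K(-36, 25)) = 3278018/(23131/24 - 1*26) = 3278018/(23131/24 - 26) = 3278018/(22507/24) = 3278018*(24/22507) = 78672432/22507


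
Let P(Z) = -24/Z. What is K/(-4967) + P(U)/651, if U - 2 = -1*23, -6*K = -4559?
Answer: -2281883/15089746 ≈ -0.15122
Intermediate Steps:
K = 4559/6 (K = -1/6*(-4559) = 4559/6 ≈ 759.83)
U = -21 (U = 2 - 1*23 = 2 - 23 = -21)
K/(-4967) + P(U)/651 = (4559/6)/(-4967) - 24/(-21)/651 = (4559/6)*(-1/4967) - 24*(-1/21)*(1/651) = -4559/29802 + (8/7)*(1/651) = -4559/29802 + 8/4557 = -2281883/15089746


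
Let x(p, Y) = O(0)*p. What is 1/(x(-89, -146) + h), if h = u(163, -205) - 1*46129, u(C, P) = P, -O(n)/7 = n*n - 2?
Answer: -1/47580 ≈ -2.1017e-5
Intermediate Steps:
O(n) = 14 - 7*n**2 (O(n) = -7*(n*n - 2) = -7*(n**2 - 2) = -7*(-2 + n**2) = 14 - 7*n**2)
x(p, Y) = 14*p (x(p, Y) = (14 - 7*0**2)*p = (14 - 7*0)*p = (14 + 0)*p = 14*p)
h = -46334 (h = -205 - 1*46129 = -205 - 46129 = -46334)
1/(x(-89, -146) + h) = 1/(14*(-89) - 46334) = 1/(-1246 - 46334) = 1/(-47580) = -1/47580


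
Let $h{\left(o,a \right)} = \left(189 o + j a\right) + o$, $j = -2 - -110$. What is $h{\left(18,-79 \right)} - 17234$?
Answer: $-22346$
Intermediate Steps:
$j = 108$ ($j = -2 + 110 = 108$)
$h{\left(o,a \right)} = 108 a + 190 o$ ($h{\left(o,a \right)} = \left(189 o + 108 a\right) + o = \left(108 a + 189 o\right) + o = 108 a + 190 o$)
$h{\left(18,-79 \right)} - 17234 = \left(108 \left(-79\right) + 190 \cdot 18\right) - 17234 = \left(-8532 + 3420\right) - 17234 = -5112 - 17234 = -22346$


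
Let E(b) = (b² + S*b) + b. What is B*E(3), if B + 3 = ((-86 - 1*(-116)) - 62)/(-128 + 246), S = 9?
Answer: -7527/59 ≈ -127.58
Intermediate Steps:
E(b) = b² + 10*b (E(b) = (b² + 9*b) + b = b² + 10*b)
B = -193/59 (B = -3 + ((-86 - 1*(-116)) - 62)/(-128 + 246) = -3 + ((-86 + 116) - 62)/118 = -3 + (30 - 62)*(1/118) = -3 - 32*1/118 = -3 - 16/59 = -193/59 ≈ -3.2712)
B*E(3) = -579*(10 + 3)/59 = -579*13/59 = -193/59*39 = -7527/59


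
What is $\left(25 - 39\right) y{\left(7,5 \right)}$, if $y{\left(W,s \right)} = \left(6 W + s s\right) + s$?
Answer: $-1008$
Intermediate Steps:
$y{\left(W,s \right)} = s + s^{2} + 6 W$ ($y{\left(W,s \right)} = \left(6 W + s^{2}\right) + s = \left(s^{2} + 6 W\right) + s = s + s^{2} + 6 W$)
$\left(25 - 39\right) y{\left(7,5 \right)} = \left(25 - 39\right) \left(5 + 5^{2} + 6 \cdot 7\right) = - 14 \left(5 + 25 + 42\right) = \left(-14\right) 72 = -1008$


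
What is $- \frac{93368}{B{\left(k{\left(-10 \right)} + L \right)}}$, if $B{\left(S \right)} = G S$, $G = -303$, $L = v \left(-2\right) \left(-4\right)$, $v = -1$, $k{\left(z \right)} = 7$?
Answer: $- \frac{93368}{303} \approx -308.15$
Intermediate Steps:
$L = -8$ ($L = \left(-1\right) \left(-2\right) \left(-4\right) = 2 \left(-4\right) = -8$)
$B{\left(S \right)} = - 303 S$
$- \frac{93368}{B{\left(k{\left(-10 \right)} + L \right)}} = - \frac{93368}{\left(-303\right) \left(7 - 8\right)} = - \frac{93368}{\left(-303\right) \left(-1\right)} = - \frac{93368}{303}$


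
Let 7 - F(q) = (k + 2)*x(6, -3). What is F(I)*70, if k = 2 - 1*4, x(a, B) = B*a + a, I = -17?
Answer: 490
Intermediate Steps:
x(a, B) = a + B*a
k = -2 (k = 2 - 4 = -2)
F(q) = 7 (F(q) = 7 - (-2 + 2)*6*(1 - 3) = 7 - 0*6*(-2) = 7 - 0*(-12) = 7 - 1*0 = 7 + 0 = 7)
F(I)*70 = 7*70 = 490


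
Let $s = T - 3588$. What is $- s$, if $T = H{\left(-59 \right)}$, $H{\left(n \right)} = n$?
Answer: $3647$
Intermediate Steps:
$T = -59$
$s = -3647$ ($s = -59 - 3588 = -3647$)
$- s = \left(-1\right) \left(-3647\right) = 3647$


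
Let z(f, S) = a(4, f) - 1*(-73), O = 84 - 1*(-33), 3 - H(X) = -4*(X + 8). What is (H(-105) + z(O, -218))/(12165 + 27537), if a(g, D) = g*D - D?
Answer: 1/1018 ≈ 0.00098232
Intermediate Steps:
H(X) = 35 + 4*X (H(X) = 3 - (-4)*(X + 8) = 3 - (-4)*(8 + X) = 3 - (-32 - 4*X) = 3 + (32 + 4*X) = 35 + 4*X)
O = 117 (O = 84 + 33 = 117)
a(g, D) = -D + D*g (a(g, D) = D*g - D = -D + D*g)
z(f, S) = 73 + 3*f (z(f, S) = f*(-1 + 4) - 1*(-73) = f*3 + 73 = 3*f + 73 = 73 + 3*f)
(H(-105) + z(O, -218))/(12165 + 27537) = ((35 + 4*(-105)) + (73 + 3*117))/(12165 + 27537) = ((35 - 420) + (73 + 351))/39702 = (-385 + 424)*(1/39702) = 39*(1/39702) = 1/1018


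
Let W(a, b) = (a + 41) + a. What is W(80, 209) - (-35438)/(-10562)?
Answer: 1043762/5281 ≈ 197.64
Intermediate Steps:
W(a, b) = 41 + 2*a (W(a, b) = (41 + a) + a = 41 + 2*a)
W(80, 209) - (-35438)/(-10562) = (41 + 2*80) - (-35438)/(-10562) = (41 + 160) - (-35438)*(-1)/10562 = 201 - 1*17719/5281 = 201 - 17719/5281 = 1043762/5281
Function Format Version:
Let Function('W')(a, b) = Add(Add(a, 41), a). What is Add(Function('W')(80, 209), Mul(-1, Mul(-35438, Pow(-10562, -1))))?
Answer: Rational(1043762, 5281) ≈ 197.64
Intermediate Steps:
Function('W')(a, b) = Add(41, Mul(2, a)) (Function('W')(a, b) = Add(Add(41, a), a) = Add(41, Mul(2, a)))
Add(Function('W')(80, 209), Mul(-1, Mul(-35438, Pow(-10562, -1)))) = Add(Add(41, Mul(2, 80)), Mul(-1, Mul(-35438, Pow(-10562, -1)))) = Add(Add(41, 160), Mul(-1, Mul(-35438, Rational(-1, 10562)))) = Add(201, Mul(-1, Rational(17719, 5281))) = Add(201, Rational(-17719, 5281)) = Rational(1043762, 5281)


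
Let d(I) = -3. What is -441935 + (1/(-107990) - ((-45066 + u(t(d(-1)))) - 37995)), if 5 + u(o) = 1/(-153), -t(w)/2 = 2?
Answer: -5929402178593/16522470 ≈ -3.5887e+5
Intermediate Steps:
t(w) = -4 (t(w) = -2*2 = -4)
u(o) = -766/153 (u(o) = -5 + 1/(-153) = -5 - 1/153 = -766/153)
-441935 + (1/(-107990) - ((-45066 + u(t(d(-1)))) - 37995)) = -441935 + (1/(-107990) - ((-45066 - 766/153) - 37995)) = -441935 + (-1/107990 - (-6895864/153 - 37995)) = -441935 + (-1/107990 - 1*(-12709099/153)) = -441935 + (-1/107990 + 12709099/153) = -441935 + 1372455600857/16522470 = -5929402178593/16522470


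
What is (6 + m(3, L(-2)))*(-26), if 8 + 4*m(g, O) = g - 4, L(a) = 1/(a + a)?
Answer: -195/2 ≈ -97.500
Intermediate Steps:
L(a) = 1/(2*a)
m(g, O) = -3 + g/4 (m(g, O) = -2 + (g - 4)/4 = -2 + (-4 + g)/4 = -2 + (-1 + g/4) = -3 + g/4)
(6 + m(3, L(-2)))*(-26) = (6 + (-3 + (1/4)*3))*(-26) = (6 + (-3 + 3/4))*(-26) = (6 - 9/4)*(-26) = (15/4)*(-26) = -195/2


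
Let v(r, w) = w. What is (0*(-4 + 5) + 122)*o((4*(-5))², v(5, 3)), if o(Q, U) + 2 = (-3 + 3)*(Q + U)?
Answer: -244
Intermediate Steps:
o(Q, U) = -2 (o(Q, U) = -2 + (-3 + 3)*(Q + U) = -2 + 0*(Q + U) = -2 + 0 = -2)
(0*(-4 + 5) + 122)*o((4*(-5))², v(5, 3)) = (0*(-4 + 5) + 122)*(-2) = (0*1 + 122)*(-2) = (0 + 122)*(-2) = 122*(-2) = -244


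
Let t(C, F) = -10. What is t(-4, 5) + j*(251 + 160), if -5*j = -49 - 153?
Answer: 82972/5 ≈ 16594.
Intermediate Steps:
j = 202/5 (j = -(-49 - 153)/5 = -⅕*(-202) = 202/5 ≈ 40.400)
t(-4, 5) + j*(251 + 160) = -10 + 202*(251 + 160)/5 = -10 + (202/5)*411 = -10 + 83022/5 = 82972/5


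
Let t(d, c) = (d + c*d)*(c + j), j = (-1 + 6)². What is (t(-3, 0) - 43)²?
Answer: 13924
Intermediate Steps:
j = 25 (j = 5² = 25)
t(d, c) = (25 + c)*(d + c*d) (t(d, c) = (d + c*d)*(c + 25) = (d + c*d)*(25 + c) = (25 + c)*(d + c*d))
(t(-3, 0) - 43)² = (-3*(25 + 0² + 26*0) - 43)² = (-3*(25 + 0 + 0) - 43)² = (-3*25 - 43)² = (-75 - 43)² = (-118)² = 13924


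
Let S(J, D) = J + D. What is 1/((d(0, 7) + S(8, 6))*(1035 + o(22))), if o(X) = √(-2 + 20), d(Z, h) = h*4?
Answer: 115/4998966 - √2/14996898 ≈ 2.2910e-5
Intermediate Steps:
d(Z, h) = 4*h
o(X) = 3*√2 (o(X) = √18 = 3*√2)
S(J, D) = D + J
1/((d(0, 7) + S(8, 6))*(1035 + o(22))) = 1/((4*7 + (6 + 8))*(1035 + 3*√2)) = 1/((28 + 14)*(1035 + 3*√2)) = 1/(42*(1035 + 3*√2))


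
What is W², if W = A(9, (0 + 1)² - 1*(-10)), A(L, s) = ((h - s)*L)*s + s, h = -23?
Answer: 11256025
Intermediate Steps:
A(L, s) = s + L*s*(-23 - s) (A(L, s) = ((-23 - s)*L)*s + s = (L*(-23 - s))*s + s = L*s*(-23 - s) + s = s + L*s*(-23 - s))
W = -3355 (W = ((0 + 1)² - 1*(-10))*(1 - 23*9 - 1*9*((0 + 1)² - 1*(-10))) = (1² + 10)*(1 - 207 - 1*9*(1² + 10)) = (1 + 10)*(1 - 207 - 1*9*(1 + 10)) = 11*(1 - 207 - 1*9*11) = 11*(1 - 207 - 99) = 11*(-305) = -3355)
W² = (-3355)² = 11256025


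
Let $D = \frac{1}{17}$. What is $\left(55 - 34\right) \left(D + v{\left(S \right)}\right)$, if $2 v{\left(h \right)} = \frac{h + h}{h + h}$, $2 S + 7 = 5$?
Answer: $\frac{399}{34} \approx 11.735$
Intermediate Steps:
$S = -1$ ($S = - \frac{7}{2} + \frac{1}{2} \cdot 5 = - \frac{7}{2} + \frac{5}{2} = -1$)
$v{\left(h \right)} = \frac{1}{2}$ ($v{\left(h \right)} = \frac{\left(h + h\right) \frac{1}{h + h}}{2} = \frac{2 h \frac{1}{2 h}}{2} = \frac{1}{2} \cdot 1 = \frac{1}{2}$)
$D = \frac{1}{17} \approx 0.058824$
$\left(55 - 34\right) \left(D + v{\left(S \right)}\right) = \left(55 - 34\right) \left(\frac{1}{17} + \frac{1}{2}\right) = \left(55 - 34\right) \frac{19}{34} = 21 \cdot \frac{19}{34} = \frac{399}{34}$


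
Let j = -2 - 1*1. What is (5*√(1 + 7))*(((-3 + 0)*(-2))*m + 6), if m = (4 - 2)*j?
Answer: -300*√2 ≈ -424.26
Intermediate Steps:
j = -3 (j = -2 - 1 = -3)
m = -6 (m = (4 - 2)*(-3) = 2*(-3) = -6)
(5*√(1 + 7))*(((-3 + 0)*(-2))*m + 6) = (5*√(1 + 7))*(((-3 + 0)*(-2))*(-6) + 6) = (5*√8)*(-3*(-2)*(-6) + 6) = (5*(2*√2))*(6*(-6) + 6) = (10*√2)*(-36 + 6) = (10*√2)*(-30) = -300*√2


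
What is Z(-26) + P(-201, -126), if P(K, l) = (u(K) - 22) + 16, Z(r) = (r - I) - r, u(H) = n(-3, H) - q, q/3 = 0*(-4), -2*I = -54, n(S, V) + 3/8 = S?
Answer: -291/8 ≈ -36.375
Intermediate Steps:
n(S, V) = -3/8 + S
I = 27 (I = -½*(-54) = 27)
q = 0 (q = 3*(0*(-4)) = 3*0 = 0)
u(H) = -27/8 (u(H) = (-3/8 - 3) - 1*0 = -27/8 + 0 = -27/8)
Z(r) = -27 (Z(r) = (r - 1*27) - r = (r - 27) - r = (-27 + r) - r = -27)
P(K, l) = -75/8 (P(K, l) = (-27/8 - 22) + 16 = -203/8 + 16 = -75/8)
Z(-26) + P(-201, -126) = -27 - 75/8 = -291/8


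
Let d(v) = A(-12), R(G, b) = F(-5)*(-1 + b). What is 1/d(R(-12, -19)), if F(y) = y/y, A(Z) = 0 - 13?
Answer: -1/13 ≈ -0.076923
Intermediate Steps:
A(Z) = -13
F(y) = 1
R(G, b) = -1 + b (R(G, b) = 1*(-1 + b) = -1 + b)
d(v) = -13
1/d(R(-12, -19)) = 1/(-13) = -1/13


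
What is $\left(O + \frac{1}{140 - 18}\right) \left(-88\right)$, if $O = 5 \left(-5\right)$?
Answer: $\frac{134156}{61} \approx 2199.3$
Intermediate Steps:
$O = -25$
$\left(O + \frac{1}{140 - 18}\right) \left(-88\right) = \left(-25 + \frac{1}{140 - 18}\right) \left(-88\right) = \left(-25 + \frac{1}{122}\right) \left(-88\right) = \left(- \frac{3049}{122}\right) \left(-88\right) = \frac{134156}{61}$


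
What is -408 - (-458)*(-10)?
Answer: -4988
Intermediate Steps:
-408 - (-458)*(-10) = -408 - 458*10 = -408 - 4580 = -4988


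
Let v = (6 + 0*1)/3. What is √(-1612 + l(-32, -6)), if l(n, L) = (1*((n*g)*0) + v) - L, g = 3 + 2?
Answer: 2*I*√401 ≈ 40.05*I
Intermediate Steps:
g = 5
v = 2 (v = (6 + 0)*(⅓) = 6*(⅓) = 2)
l(n, L) = 2 - L (l(n, L) = (1*((n*5)*0) + 2) - L = (1*((5*n)*0) + 2) - L = (1*0 + 2) - L = (0 + 2) - L = 2 - L)
√(-1612 + l(-32, -6)) = √(-1612 + (2 - 1*(-6))) = √(-1612 + (2 + 6)) = √(-1612 + 8) = √(-1604) = 2*I*√401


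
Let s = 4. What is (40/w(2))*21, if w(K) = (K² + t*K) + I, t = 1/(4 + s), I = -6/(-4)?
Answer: 3360/23 ≈ 146.09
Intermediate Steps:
I = 3/2 (I = -6*(-¼) = 3/2 ≈ 1.5000)
t = ⅛ (t = 1/(4 + 4) = 1/8 = ⅛ ≈ 0.12500)
w(K) = 3/2 + K² + K/8 (w(K) = (K² + K/8) + 3/2 = 3/2 + K² + K/8)
(40/w(2))*21 = (40/(3/2 + 2² + (⅛)*2))*21 = (40/(3/2 + 4 + ¼))*21 = (40/(23/4))*21 = (40*(4/23))*21 = (160/23)*21 = 3360/23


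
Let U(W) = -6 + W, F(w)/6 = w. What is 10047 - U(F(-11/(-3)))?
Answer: 10031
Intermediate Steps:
F(w) = 6*w
10047 - U(F(-11/(-3))) = 10047 - (-6 + 6*(-11/(-3))) = 10047 - (-6 + 6*(-11*(-⅓))) = 10047 - (-6 + 6*(11/3)) = 10047 - (-6 + 22) = 10047 - 1*16 = 10047 - 16 = 10031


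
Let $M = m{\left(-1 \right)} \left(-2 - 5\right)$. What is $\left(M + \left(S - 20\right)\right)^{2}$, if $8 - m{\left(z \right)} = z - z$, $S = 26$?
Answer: $2500$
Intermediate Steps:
$m{\left(z \right)} = 8$ ($m{\left(z \right)} = 8 - \left(z - z\right) = 8 - 0 = 8 + 0 = 8$)
$M = -56$ ($M = 8 \left(-2 - 5\right) = 8 \left(-7\right) = -56$)
$\left(M + \left(S - 20\right)\right)^{2} = \left(-56 + \left(26 - 20\right)\right)^{2} = \left(-56 + 6\right)^{2} = \left(-50\right)^{2} = 2500$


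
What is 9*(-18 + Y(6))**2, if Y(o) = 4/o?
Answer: 2704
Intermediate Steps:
9*(-18 + Y(6))**2 = 9*(-18 + 4/6)**2 = 9*(-18 + 4*(1/6))**2 = 9*(-18 + 2/3)**2 = 9*(-52/3)**2 = 9*(2704/9) = 2704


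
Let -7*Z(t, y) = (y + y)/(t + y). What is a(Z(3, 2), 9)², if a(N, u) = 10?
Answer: 100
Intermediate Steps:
Z(t, y) = -2*y/(7*(t + y)) (Z(t, y) = -(y + y)/(7*(t + y)) = -2*y/(7*(t + y)))
a(Z(3, 2), 9)² = 10² = 100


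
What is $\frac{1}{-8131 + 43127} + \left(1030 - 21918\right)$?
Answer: $- \frac{730996447}{34996} \approx -20888.0$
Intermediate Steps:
$\frac{1}{-8131 + 43127} + \left(1030 - 21918\right) = \frac{1}{34996} + \left(1030 - 21918\right) = \frac{1}{34996} - 20888 = - \frac{730996447}{34996}$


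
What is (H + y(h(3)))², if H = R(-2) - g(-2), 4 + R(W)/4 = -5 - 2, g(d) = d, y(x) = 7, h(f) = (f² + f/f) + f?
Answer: 1225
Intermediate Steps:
h(f) = 1 + f + f² (h(f) = (f² + 1) + f = (1 + f²) + f = 1 + f + f²)
R(W) = -44 (R(W) = -16 + 4*(-5 - 2) = -16 + 4*(-7) = -16 - 28 = -44)
H = -42 (H = -44 - 1*(-2) = -44 + 2 = -42)
(H + y(h(3)))² = (-42 + 7)² = (-35)² = 1225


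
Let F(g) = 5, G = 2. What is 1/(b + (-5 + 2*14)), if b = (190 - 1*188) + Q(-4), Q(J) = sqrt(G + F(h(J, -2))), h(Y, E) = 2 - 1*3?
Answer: 25/618 - sqrt(7)/618 ≈ 0.036172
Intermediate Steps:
h(Y, E) = -1 (h(Y, E) = 2 - 3 = -1)
Q(J) = sqrt(7) (Q(J) = sqrt(2 + 5) = sqrt(7))
b = 2 + sqrt(7) (b = (190 - 1*188) + sqrt(7) = (190 - 188) + sqrt(7) = 2 + sqrt(7) ≈ 4.6458)
1/(b + (-5 + 2*14)) = 1/((2 + sqrt(7)) + (-5 + 2*14)) = 1/((2 + sqrt(7)) + (-5 + 28)) = 1/((2 + sqrt(7)) + 23) = 1/(25 + sqrt(7))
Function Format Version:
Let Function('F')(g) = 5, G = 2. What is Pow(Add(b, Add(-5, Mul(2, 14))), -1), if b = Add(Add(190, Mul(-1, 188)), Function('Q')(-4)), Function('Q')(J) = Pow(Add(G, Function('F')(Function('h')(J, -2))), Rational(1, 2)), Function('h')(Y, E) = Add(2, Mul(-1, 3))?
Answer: Add(Rational(25, 618), Mul(Rational(-1, 618), Pow(7, Rational(1, 2)))) ≈ 0.036172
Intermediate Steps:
Function('h')(Y, E) = -1 (Function('h')(Y, E) = Add(2, -3) = -1)
Function('Q')(J) = Pow(7, Rational(1, 2)) (Function('Q')(J) = Pow(Add(2, 5), Rational(1, 2)) = Pow(7, Rational(1, 2)))
b = Add(2, Pow(7, Rational(1, 2))) (b = Add(Add(190, Mul(-1, 188)), Pow(7, Rational(1, 2))) = Add(Add(190, -188), Pow(7, Rational(1, 2))) = Add(2, Pow(7, Rational(1, 2))) ≈ 4.6458)
Pow(Add(b, Add(-5, Mul(2, 14))), -1) = Pow(Add(Add(2, Pow(7, Rational(1, 2))), Add(-5, Mul(2, 14))), -1) = Pow(Add(Add(2, Pow(7, Rational(1, 2))), Add(-5, 28)), -1) = Pow(Add(Add(2, Pow(7, Rational(1, 2))), 23), -1) = Pow(Add(25, Pow(7, Rational(1, 2))), -1)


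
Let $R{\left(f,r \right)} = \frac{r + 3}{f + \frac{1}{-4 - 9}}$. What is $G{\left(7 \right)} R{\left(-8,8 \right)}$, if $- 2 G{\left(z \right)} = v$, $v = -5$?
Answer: $- \frac{143}{42} \approx -3.4048$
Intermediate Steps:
$G{\left(z \right)} = \frac{5}{2}$ ($G{\left(z \right)} = \left(- \frac{1}{2}\right) \left(-5\right) = \frac{5}{2}$)
$R{\left(f,r \right)} = \frac{3 + r}{- \frac{1}{13} + f}$ ($R{\left(f,r \right)} = \frac{3 + r}{f + \frac{1}{-13}} = \frac{3 + r}{f - \frac{1}{13}} = \frac{3 + r}{- \frac{1}{13} + f}$)
$G{\left(7 \right)} R{\left(-8,8 \right)} = \frac{5 \frac{13 \left(3 + 8\right)}{-1 + 13 \left(-8\right)}}{2} = \frac{5 \cdot 13 \frac{1}{-1 - 104} \cdot 11}{2} = \frac{5 \cdot 13 \frac{1}{-105} \cdot 11}{2} = \frac{5 \cdot 13 \left(- \frac{1}{105}\right) 11}{2} = \frac{5}{2} \left(- \frac{143}{105}\right) = - \frac{143}{42}$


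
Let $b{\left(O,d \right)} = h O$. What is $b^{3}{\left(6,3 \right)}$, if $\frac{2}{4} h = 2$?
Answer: $13824$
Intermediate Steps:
$h = 4$ ($h = 2 \cdot 2 = 4$)
$b{\left(O,d \right)} = 4 O$
$b^{3}{\left(6,3 \right)} = \left(4 \cdot 6\right)^{3} = 24^{3} = 13824$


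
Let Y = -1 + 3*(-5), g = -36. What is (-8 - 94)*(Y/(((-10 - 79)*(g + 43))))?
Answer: -1632/623 ≈ -2.6196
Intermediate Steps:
Y = -16 (Y = -1 - 15 = -16)
(-8 - 94)*(Y/(((-10 - 79)*(g + 43)))) = (-8 - 94)*(-16*1/((-36 + 43)*(-10 - 79))) = -(-1632)/((-89*7)) = -(-1632)/(-623) = -(-1632)*(-1)/623 = -102*16/623 = -1632/623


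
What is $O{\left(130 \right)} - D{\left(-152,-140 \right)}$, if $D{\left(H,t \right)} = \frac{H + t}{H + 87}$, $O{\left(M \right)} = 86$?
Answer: $\frac{5298}{65} \approx 81.508$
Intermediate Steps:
$D{\left(H,t \right)} = \frac{H + t}{87 + H}$
$O{\left(130 \right)} - D{\left(-152,-140 \right)} = 86 - \frac{-152 - 140}{87 - 152} = 86 - \frac{1}{-65} \left(-292\right) = 86 - \left(- \frac{1}{65}\right) \left(-292\right) = 86 - \frac{292}{65} = \frac{5298}{65}$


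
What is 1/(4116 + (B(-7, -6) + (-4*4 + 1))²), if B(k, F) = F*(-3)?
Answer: 1/4125 ≈ 0.00024242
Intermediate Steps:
B(k, F) = -3*F
1/(4116 + (B(-7, -6) + (-4*4 + 1))²) = 1/(4116 + (-3*(-6) + (-4*4 + 1))²) = 1/(4116 + (18 + (-16 + 1))²) = 1/(4116 + (18 - 15)²) = 1/(4116 + 3²) = 1/(4116 + 9) = 1/4125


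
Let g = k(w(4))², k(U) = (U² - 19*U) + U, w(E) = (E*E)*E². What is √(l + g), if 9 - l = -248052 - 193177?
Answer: √3712662422 ≈ 60932.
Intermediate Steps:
w(E) = E⁴ (w(E) = E²*E² = E⁴)
k(U) = U² - 18*U
l = 441238 (l = 9 - (-248052 - 193177) = 9 - 1*(-441229) = 9 + 441229 = 441238)
g = 3712221184 (g = (4⁴*(-18 + 4⁴))² = (256*(-18 + 256))² = (256*238)² = 60928² = 3712221184)
√(l + g) = √(441238 + 3712221184) = √3712662422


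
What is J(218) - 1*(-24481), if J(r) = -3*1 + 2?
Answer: 24480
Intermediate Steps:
J(r) = -1 (J(r) = -3 + 2 = -1)
J(218) - 1*(-24481) = -1 - 1*(-24481) = -1 + 24481 = 24480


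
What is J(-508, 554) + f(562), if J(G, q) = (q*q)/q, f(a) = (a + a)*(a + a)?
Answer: 1263930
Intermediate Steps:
f(a) = 4*a**2 (f(a) = (2*a)*(2*a) = 4*a**2)
J(G, q) = q (J(G, q) = q**2/q = q)
J(-508, 554) + f(562) = 554 + 4*562**2 = 554 + 4*315844 = 554 + 1263376 = 1263930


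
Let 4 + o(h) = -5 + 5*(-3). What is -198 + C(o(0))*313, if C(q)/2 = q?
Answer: -15222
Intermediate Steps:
o(h) = -24 (o(h) = -4 + (-5 + 5*(-3)) = -4 + (-5 - 15) = -4 - 20 = -24)
C(q) = 2*q
-198 + C(o(0))*313 = -198 + (2*(-24))*313 = -198 - 48*313 = -198 - 15024 = -15222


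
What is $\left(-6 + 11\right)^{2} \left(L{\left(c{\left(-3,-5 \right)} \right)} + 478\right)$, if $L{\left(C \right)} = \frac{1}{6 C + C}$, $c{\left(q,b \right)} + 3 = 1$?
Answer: $\frac{167275}{14} \approx 11948.0$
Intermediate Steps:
$c{\left(q,b \right)} = -2$ ($c{\left(q,b \right)} = -3 + 1 = -2$)
$L{\left(C \right)} = \frac{1}{7 C}$
$\left(-6 + 11\right)^{2} \left(L{\left(c{\left(-3,-5 \right)} \right)} + 478\right) = \left(-6 + 11\right)^{2} \left(\frac{1}{7 \left(-2\right)} + 478\right) = 5^{2} \left(\frac{1}{7} \left(- \frac{1}{2}\right) + 478\right) = 25 \left(- \frac{1}{14} + 478\right) = 25 \cdot \frac{6691}{14} = \frac{167275}{14}$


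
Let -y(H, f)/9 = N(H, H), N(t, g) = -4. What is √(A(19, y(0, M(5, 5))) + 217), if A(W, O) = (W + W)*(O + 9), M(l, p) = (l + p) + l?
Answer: √1927 ≈ 43.898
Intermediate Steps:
M(l, p) = p + 2*l
y(H, f) = 36 (y(H, f) = -9*(-4) = 36)
A(W, O) = 2*W*(9 + O) (A(W, O) = (2*W)*(9 + O) = 2*W*(9 + O))
√(A(19, y(0, M(5, 5))) + 217) = √(2*19*(9 + 36) + 217) = √(2*19*45 + 217) = √(1710 + 217) = √1927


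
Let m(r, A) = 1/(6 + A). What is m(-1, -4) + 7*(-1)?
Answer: -13/2 ≈ -6.5000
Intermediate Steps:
m(-1, -4) + 7*(-1) = 1/(6 - 4) + 7*(-1) = 1/2 - 7 = ½ - 7 = -13/2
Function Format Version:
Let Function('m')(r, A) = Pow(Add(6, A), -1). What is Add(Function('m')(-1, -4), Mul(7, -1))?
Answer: Rational(-13, 2) ≈ -6.5000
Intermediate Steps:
Add(Function('m')(-1, -4), Mul(7, -1)) = Add(Pow(Add(6, -4), -1), Mul(7, -1)) = Add(Pow(2, -1), -7) = Add(Rational(1, 2), -7) = Rational(-13, 2)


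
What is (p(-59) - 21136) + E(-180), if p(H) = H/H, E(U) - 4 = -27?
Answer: -21158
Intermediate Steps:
E(U) = -23 (E(U) = 4 - 27 = -23)
p(H) = 1
(p(-59) - 21136) + E(-180) = (1 - 21136) - 23 = -21135 - 23 = -21158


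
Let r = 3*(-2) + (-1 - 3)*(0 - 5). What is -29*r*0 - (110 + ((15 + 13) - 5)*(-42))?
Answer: 856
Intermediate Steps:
r = 14 (r = -6 - 4*(-5) = -6 + 20 = 14)
-29*r*0 - (110 + ((15 + 13) - 5)*(-42)) = -29*14*0 - (110 + ((15 + 13) - 5)*(-42)) = -406*0 - (110 + (28 - 5)*(-42)) = 0 - (110 + 23*(-42)) = 0 - (110 - 966) = 0 - 1*(-856) = 0 + 856 = 856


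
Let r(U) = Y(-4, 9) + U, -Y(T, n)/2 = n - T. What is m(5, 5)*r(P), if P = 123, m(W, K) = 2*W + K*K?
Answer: 3395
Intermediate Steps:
Y(T, n) = -2*n + 2*T (Y(T, n) = -2*(n - T) = -2*n + 2*T)
m(W, K) = K² + 2*W (m(W, K) = 2*W + K² = K² + 2*W)
r(U) = -26 + U (r(U) = (-2*9 + 2*(-4)) + U = (-18 - 8) + U = -26 + U)
m(5, 5)*r(P) = (5² + 2*5)*(-26 + 123) = (25 + 10)*97 = 35*97 = 3395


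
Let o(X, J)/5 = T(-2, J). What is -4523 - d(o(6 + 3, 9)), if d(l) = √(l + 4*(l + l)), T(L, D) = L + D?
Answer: -4523 - 3*√35 ≈ -4540.8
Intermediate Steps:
T(L, D) = D + L
o(X, J) = -10 + 5*J (o(X, J) = 5*(J - 2) = 5*(-2 + J) = -10 + 5*J)
d(l) = 3*√l (d(l) = √(l + 4*(2*l)) = √(l + 8*l) = √(9*l) = 3*√l)
-4523 - d(o(6 + 3, 9)) = -4523 - 3*√(-10 + 5*9) = -4523 - 3*√(-10 + 45) = -4523 - 3*√35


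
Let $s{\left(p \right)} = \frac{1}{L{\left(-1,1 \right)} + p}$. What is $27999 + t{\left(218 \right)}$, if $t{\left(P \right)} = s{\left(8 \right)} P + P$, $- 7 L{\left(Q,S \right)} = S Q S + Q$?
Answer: $\frac{819056}{29} \approx 28243.0$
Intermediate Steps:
$L{\left(Q,S \right)} = - \frac{Q}{7} - \frac{Q S^{2}}{7}$ ($L{\left(Q,S \right)} = - \frac{S Q S + Q}{7} = - \frac{Q S S + Q}{7} = - \frac{Q S^{2} + Q}{7} = - \frac{Q + Q S^{2}}{7} = - \frac{Q}{7} - \frac{Q S^{2}}{7}$)
$s{\left(p \right)} = \frac{1}{\frac{2}{7} + p}$ ($s{\left(p \right)} = \frac{1}{\left(- \frac{1}{7}\right) \left(-1\right) \left(1 + 1^{2}\right) + p} = \frac{1}{\left(- \frac{1}{7}\right) \left(-1\right) \left(1 + 1\right) + p} = \frac{1}{\left(- \frac{1}{7}\right) \left(-1\right) 2 + p} = \frac{1}{\frac{2}{7} + p}$)
$t{\left(P \right)} = \frac{65 P}{58}$ ($t{\left(P \right)} = \frac{7}{2 + 7 \cdot 8} P + P = \frac{7}{2 + 56} P + P = \frac{7}{58} P + P = 7 \cdot \frac{1}{58} P + P = \frac{7 P}{58} + P = \frac{65 P}{58}$)
$27999 + t{\left(218 \right)} = 27999 + \frac{65}{58} \cdot 218 = 27999 + \frac{7085}{29} = \frac{819056}{29}$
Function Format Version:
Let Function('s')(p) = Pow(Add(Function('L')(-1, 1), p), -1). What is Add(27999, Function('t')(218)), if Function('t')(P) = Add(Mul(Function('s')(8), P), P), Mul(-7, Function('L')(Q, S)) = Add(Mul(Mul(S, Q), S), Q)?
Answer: Rational(819056, 29) ≈ 28243.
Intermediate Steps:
Function('L')(Q, S) = Add(Mul(Rational(-1, 7), Q), Mul(Rational(-1, 7), Q, Pow(S, 2))) (Function('L')(Q, S) = Mul(Rational(-1, 7), Add(Mul(Mul(S, Q), S), Q)) = Mul(Rational(-1, 7), Add(Mul(Mul(Q, S), S), Q)) = Mul(Rational(-1, 7), Add(Mul(Q, Pow(S, 2)), Q)) = Mul(Rational(-1, 7), Add(Q, Mul(Q, Pow(S, 2)))) = Add(Mul(Rational(-1, 7), Q), Mul(Rational(-1, 7), Q, Pow(S, 2))))
Function('s')(p) = Pow(Add(Rational(2, 7), p), -1) (Function('s')(p) = Pow(Add(Mul(Rational(-1, 7), -1, Add(1, Pow(1, 2))), p), -1) = Pow(Add(Mul(Rational(-1, 7), -1, Add(1, 1)), p), -1) = Pow(Add(Mul(Rational(-1, 7), -1, 2), p), -1) = Pow(Add(Rational(2, 7), p), -1))
Function('t')(P) = Mul(Rational(65, 58), P) (Function('t')(P) = Add(Mul(Mul(7, Pow(Add(2, Mul(7, 8)), -1)), P), P) = Add(Mul(Mul(7, Pow(Add(2, 56), -1)), P), P) = Add(Mul(Mul(7, Pow(58, -1)), P), P) = Add(Mul(Mul(7, Rational(1, 58)), P), P) = Add(Mul(Rational(7, 58), P), P) = Mul(Rational(65, 58), P))
Add(27999, Function('t')(218)) = Add(27999, Mul(Rational(65, 58), 218)) = Add(27999, Rational(7085, 29)) = Rational(819056, 29)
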